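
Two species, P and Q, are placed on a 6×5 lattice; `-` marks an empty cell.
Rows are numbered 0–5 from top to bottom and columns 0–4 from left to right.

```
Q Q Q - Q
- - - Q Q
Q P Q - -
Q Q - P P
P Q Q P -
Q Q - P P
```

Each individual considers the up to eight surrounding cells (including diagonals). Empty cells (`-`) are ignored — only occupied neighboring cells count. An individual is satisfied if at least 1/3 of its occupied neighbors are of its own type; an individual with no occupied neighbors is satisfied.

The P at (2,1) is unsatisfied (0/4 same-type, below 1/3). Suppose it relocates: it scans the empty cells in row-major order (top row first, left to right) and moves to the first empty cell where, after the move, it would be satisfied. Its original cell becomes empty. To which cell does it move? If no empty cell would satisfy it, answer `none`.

Vacating (2,1). Empty cells in order:
  (0,3): 0/4 same-type → still unsatisfied.
  (1,0): 0/3 same-type → still unsatisfied.
  (1,1): 0/5 same-type → still unsatisfied.
  (1,2): 0/4 same-type → still unsatisfied.
  (2,3): 2/5 same-type → satisfied — stop here.

(2,3)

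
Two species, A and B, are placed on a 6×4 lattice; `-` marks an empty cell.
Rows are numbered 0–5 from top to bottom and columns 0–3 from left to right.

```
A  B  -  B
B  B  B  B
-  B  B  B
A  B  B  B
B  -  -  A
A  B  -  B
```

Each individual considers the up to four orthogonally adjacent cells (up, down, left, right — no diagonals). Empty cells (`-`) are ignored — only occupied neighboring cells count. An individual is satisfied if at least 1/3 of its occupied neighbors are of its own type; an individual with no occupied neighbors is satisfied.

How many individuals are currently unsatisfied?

7

(0,0)A 0/2 ✗
(0,1)B 1/2 ✓
(0,3)B 1/1 ✓
(1,0)B 1/2 ✓
(1,1)B 4/4 ✓
(1,2)B 3/3 ✓
(1,3)B 3/3 ✓
(2,1)B 3/3 ✓
(2,2)B 4/4 ✓
(2,3)B 3/3 ✓
(3,0)A 0/2 ✗
(3,1)B 2/3 ✓
(3,2)B 3/3 ✓
(3,3)B 2/3 ✓
(4,0)B 0/2 ✗
(4,3)A 0/2 ✗
(5,0)A 0/2 ✗
(5,1)B 0/1 ✗
(5,3)B 0/1 ✗
Unsatisfied: (0,0), (3,0), (4,0), (4,3), (5,0), (5,1), (5,3) — 7 in total.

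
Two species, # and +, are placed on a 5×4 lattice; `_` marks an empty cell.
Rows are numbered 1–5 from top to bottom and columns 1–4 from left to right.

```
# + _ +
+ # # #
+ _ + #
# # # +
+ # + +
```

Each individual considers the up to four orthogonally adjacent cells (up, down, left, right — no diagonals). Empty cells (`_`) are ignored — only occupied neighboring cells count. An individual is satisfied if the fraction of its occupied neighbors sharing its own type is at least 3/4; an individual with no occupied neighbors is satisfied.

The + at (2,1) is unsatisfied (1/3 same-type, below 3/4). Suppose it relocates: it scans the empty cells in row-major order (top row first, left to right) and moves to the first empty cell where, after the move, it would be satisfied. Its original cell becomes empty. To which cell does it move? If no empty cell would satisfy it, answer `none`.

none

Vacating (2,1). Empty cells in order:
  (1,3): 2/3 same-type → still unsatisfied.
  (3,2): 2/4 same-type → still unsatisfied.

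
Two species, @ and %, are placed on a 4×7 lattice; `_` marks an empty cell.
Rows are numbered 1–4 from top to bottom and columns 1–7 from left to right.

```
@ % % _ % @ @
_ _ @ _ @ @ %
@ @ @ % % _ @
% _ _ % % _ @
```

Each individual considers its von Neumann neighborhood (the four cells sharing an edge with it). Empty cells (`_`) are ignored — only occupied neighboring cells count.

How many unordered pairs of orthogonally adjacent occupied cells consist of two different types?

Scan each occupied cell's neighbors to the right and below so each pair is counted once.
From row 1: 5 unlike of 8 pairs (running 5/8).
From row 2: 3 unlike of 5 pairs (running 8/13).
From row 3: 2 unlike of 8 pairs (running 10/21).
From row 4: 0 unlike of 1 pairs (running 10/22).
Total adjacent occupied pairs: 22; unlike-type pairs: 10.

10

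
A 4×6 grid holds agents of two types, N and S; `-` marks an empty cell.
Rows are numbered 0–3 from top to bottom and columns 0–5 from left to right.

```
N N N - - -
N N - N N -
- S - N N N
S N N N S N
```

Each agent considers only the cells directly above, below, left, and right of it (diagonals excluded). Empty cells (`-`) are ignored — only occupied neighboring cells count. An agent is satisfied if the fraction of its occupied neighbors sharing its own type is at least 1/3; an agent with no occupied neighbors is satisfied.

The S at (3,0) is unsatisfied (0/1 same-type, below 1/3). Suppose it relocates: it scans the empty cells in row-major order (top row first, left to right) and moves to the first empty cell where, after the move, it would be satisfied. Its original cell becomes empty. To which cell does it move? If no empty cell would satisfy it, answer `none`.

(0,5)

Vacating (3,0). Empty cells in order:
  (0,3): 0/2 same-type → still unsatisfied.
  (0,4): 0/1 same-type → still unsatisfied.
  (0,5): 0/0 same-type → satisfied — stop here.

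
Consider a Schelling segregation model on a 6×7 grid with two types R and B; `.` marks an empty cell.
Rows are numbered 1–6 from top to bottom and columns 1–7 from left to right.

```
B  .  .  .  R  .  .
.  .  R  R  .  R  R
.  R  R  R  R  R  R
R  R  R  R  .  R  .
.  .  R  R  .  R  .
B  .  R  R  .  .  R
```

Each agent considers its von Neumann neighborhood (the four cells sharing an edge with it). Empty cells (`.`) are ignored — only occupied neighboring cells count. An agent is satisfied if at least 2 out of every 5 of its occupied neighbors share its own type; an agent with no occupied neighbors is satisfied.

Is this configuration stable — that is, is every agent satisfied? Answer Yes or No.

Yes

(1,1)B 0/0 ✓
(1,5)R 0/0 ✓
(2,3)R 2/2 ✓
(2,4)R 2/2 ✓
(2,6)R 2/2 ✓
(2,7)R 2/2 ✓
(3,2)R 2/2 ✓
(3,3)R 4/4 ✓
(3,4)R 4/4 ✓
(3,5)R 2/2 ✓
(3,6)R 4/4 ✓
(3,7)R 2/2 ✓
(4,1)R 1/1 ✓
(4,2)R 3/3 ✓
(4,3)R 4/4 ✓
(4,4)R 3/3 ✓
(4,6)R 2/2 ✓
(5,3)R 3/3 ✓
(5,4)R 3/3 ✓
(5,6)R 1/1 ✓
(6,1)B 0/0 ✓
(6,3)R 2/2 ✓
(6,4)R 2/2 ✓
(6,7)R 0/0 ✓
All meet the threshold, so the configuration is stable.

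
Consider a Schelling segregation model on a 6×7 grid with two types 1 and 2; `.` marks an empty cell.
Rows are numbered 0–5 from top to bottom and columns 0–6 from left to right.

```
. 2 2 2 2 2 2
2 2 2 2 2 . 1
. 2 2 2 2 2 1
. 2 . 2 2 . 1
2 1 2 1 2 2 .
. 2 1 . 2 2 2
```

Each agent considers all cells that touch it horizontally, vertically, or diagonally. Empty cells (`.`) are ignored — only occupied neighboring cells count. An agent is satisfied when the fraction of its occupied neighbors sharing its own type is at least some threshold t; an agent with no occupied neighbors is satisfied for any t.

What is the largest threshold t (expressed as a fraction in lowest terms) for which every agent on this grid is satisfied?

1/6

Row 0: (0,1)2 4/4 · (0,2)2 5/5 · (0,3)2 5/5 · (0,4)2 4/4 · (0,5)2 3/4 · (0,6)2 1/2
Row 1: (1,0)2 3/3 · (1,1)2 6/6 · (1,2)2 8/8 · (1,3)2 8/8 · (1,4)2 7/7 · (1,6)1 1/4
Row 2: (2,1)2 5/5 · (2,2)2 7/7 · (2,3)2 7/7 · (2,4)2 6/6 · (2,5)2 3/6 · (2,6)1 2/3
Row 3: (3,1)2 4/5 · (3,3)2 6/7 · (3,4)2 6/7 · (3,6)1 1/3
Row 4: (4,0)2 2/3 · (4,1)1 1/5 · (4,2)2 3/6 · (4,3)1 1/6 · (4,4)2 5/6 · (4,5)2 5/6
Row 5: (5,1)2 2/4 · (5,2)1 2/4 · (5,4)2 3/4 · (5,5)2 4/4 · (5,6)2 2/2
The smallest same-type fraction is 1/6 at (4,3), which reduces to 1/6. Any threshold above that leaves this agent unsatisfied.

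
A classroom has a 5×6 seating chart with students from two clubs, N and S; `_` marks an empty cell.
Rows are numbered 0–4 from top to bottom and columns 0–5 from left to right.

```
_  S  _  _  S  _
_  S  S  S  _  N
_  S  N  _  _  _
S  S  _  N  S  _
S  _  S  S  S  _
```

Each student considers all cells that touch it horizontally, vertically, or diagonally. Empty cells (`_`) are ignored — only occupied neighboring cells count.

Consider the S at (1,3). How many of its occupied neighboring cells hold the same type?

Occupied neighbors of (1,3): (0,4)=S, (1,2)=S, (2,2)=N.
Same type (S): 2 of 3.

2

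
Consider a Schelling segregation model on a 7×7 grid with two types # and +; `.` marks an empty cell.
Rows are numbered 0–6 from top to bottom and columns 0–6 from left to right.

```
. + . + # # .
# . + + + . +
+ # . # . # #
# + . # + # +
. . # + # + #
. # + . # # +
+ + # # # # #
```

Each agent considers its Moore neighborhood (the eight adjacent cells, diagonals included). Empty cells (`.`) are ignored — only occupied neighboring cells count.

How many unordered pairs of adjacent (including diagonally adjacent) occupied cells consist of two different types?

48

Scan each occupied cell's neighbors to the right and below (and the two forward diagonals) so each pair is counted once.
Row 0: +(0,1)–+(1,2)= +(0,1)–#(1,0)≠ +(0,3)–#(0,4)≠ +(0,3)–+(1,3)= +(0,3)–+(1,4)= +(0,3)–+(1,2)= #(0,4)–#(0,5)= #(0,4)–+(1,4)≠ #(0,4)–+(1,3)≠ #(0,5)–+(1,6)≠ #(0,5)–+(1,4)≠  → 6/11 unlike.
Row 1: #(1,0)–+(2,0)≠ #(1,0)–#(2,1)= +(1,2)–+(1,3)= +(1,2)–#(2,3)≠ +(1,2)–#(2,1)≠ +(1,3)–+(1,4)= +(1,3)–#(2,3)≠ +(1,4)–#(2,5)≠ +(1,4)–#(2,3)≠ +(1,6)–#(2,6)≠ +(1,6)–#(2,5)≠  → 8/11 unlike.
Row 2: +(2,0)–#(2,1)≠ +(2,0)–#(3,0)≠ +(2,0)–+(3,1)= #(2,1)–+(3,1)≠ #(2,1)–#(3,0)= #(2,3)–#(3,3)= #(2,3)–+(3,4)≠ #(2,5)–#(2,6)= #(2,5)–#(3,5)= #(2,5)–+(3,6)≠ #(2,5)–+(3,4)≠ #(2,6)–+(3,6)≠ #(2,6)–#(3,5)=  → 7/13 unlike.
Row 3: #(3,0)–+(3,1)≠ +(3,1)–#(4,2)≠ #(3,3)–+(3,4)≠ #(3,3)–+(4,3)≠ #(3,3)–#(4,4)= #(3,3)–#(4,2)= +(3,4)–#(3,5)≠ +(3,4)–#(4,4)≠ +(3,4)–+(4,5)= +(3,4)–+(4,3)= #(3,5)–+(3,6)≠ #(3,5)–+(4,5)≠ #(3,5)–#(4,6)= #(3,5)–#(4,4)= +(3,6)–#(4,6)≠ +(3,6)–+(4,5)=  → 9/16 unlike.
Row 4: #(4,2)–+(4,3)≠ #(4,2)–+(5,2)≠ #(4,2)–#(5,1)= +(4,3)–#(4,4)≠ +(4,3)–#(5,4)≠ +(4,3)–+(5,2)= #(4,4)–+(4,5)≠ #(4,4)–#(5,4)= #(4,4)–#(5,5)= +(4,5)–#(4,6)≠ +(4,5)–#(5,5)≠ +(4,5)–+(5,6)= +(4,5)–#(5,4)≠ #(4,6)–+(5,6)≠ #(4,6)–#(5,5)=  → 9/15 unlike.
Row 5: #(5,1)–+(5,2)≠ #(5,1)–+(6,1)≠ #(5,1)–#(6,2)= #(5,1)–+(6,0)≠ +(5,2)–#(6,2)≠ +(5,2)–#(6,3)≠ +(5,2)–+(6,1)= #(5,4)–#(5,5)= #(5,4)–#(6,4)= #(5,4)–#(6,5)= #(5,4)–#(6,3)= #(5,5)–+(5,6)≠ #(5,5)–#(6,5)= #(5,5)–#(6,6)= #(5,5)–#(6,4)= +(5,6)–#(6,6)≠ +(5,6)–#(6,5)≠  → 8/17 unlike.
Row 6: +(6,0)–+(6,1)= +(6,1)–#(6,2)≠ #(6,2)–#(6,3)= #(6,3)–#(6,4)= #(6,4)–#(6,5)= #(6,5)–#(6,6)=  → 1/6 unlike.
Total adjacent occupied pairs: 89; unlike-type pairs: 48.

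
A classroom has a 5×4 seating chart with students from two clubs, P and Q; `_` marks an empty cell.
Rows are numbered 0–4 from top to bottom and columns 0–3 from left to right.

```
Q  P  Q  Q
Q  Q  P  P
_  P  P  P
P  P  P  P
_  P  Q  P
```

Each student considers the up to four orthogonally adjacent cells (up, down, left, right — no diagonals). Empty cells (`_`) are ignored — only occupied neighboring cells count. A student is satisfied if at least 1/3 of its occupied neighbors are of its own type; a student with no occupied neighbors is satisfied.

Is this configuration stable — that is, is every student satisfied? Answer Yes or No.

No

(0,0)Q 1/2 ✓
(0,1)P 0/3 ✗
(0,2)Q 1/3 ✓
(0,3)Q 1/2 ✓
(1,0)Q 2/2 ✓
(1,1)Q 1/4 ✗
(1,2)P 2/4 ✓
(1,3)P 2/3 ✓
(2,1)P 2/3 ✓
(2,2)P 4/4 ✓
(2,3)P 3/3 ✓
(3,0)P 1/1 ✓
(3,1)P 4/4 ✓
(3,2)P 3/4 ✓
(3,3)P 3/3 ✓
(4,1)P 1/2 ✓
(4,2)Q 0/3 ✗
(4,3)P 1/2 ✓
For instance (0,1) has only 0/3 same-type neighbors, below 1/3.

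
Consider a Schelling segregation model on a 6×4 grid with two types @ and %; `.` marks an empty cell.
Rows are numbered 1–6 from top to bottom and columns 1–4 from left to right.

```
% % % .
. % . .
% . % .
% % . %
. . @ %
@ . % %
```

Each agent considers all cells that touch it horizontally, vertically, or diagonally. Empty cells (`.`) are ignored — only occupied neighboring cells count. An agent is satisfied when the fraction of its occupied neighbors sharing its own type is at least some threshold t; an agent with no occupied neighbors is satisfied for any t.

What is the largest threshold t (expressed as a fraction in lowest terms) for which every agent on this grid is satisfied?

Row 1: (1,1)% 2/2 · (1,2)% 3/3 · (1,3)% 2/2
Row 2: (2,2)% 5/5
Row 3: (3,1)% 3/3 · (3,3)% 3/3
Row 4: (4,1)% 2/2 · (4,2)% 3/4 · (4,4)% 2/3
Row 5: (5,3)@ 0/5 · (5,4)% 3/4
Row 6: (6,1)@ — no occupied neighbors · (6,3)% 2/3 · (6,4)% 2/3
The smallest same-type fraction is 0/5 at (5,3), which reduces to 0/1. Any threshold above that leaves this agent unsatisfied.

0/1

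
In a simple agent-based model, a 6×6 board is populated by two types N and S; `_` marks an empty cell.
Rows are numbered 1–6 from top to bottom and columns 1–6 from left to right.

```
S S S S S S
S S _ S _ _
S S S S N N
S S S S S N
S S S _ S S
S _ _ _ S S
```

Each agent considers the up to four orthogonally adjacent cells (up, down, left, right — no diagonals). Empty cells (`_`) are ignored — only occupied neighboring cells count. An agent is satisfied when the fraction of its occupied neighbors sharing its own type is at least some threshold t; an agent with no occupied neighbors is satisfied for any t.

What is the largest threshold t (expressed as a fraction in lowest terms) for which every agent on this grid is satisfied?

(1,1)S 2/2
(1,2)S 3/3
(1,3)S 2/2
(1,4)S 3/3
(1,5)S 2/2
(1,6)S 1/1
(2,1)S 3/3
(2,2)S 3/3
(2,4)S 2/2
(3,1)S 3/3
(3,2)S 4/4
(3,3)S 3/3
(3,4)S 3/4
(3,5)N 1/3
(3,6)N 2/2
(4,1)S 3/3
(4,2)S 4/4
(4,3)S 4/4
(4,4)S 3/3
(4,5)S 2/4
(4,6)N 1/3
(5,1)S 3/3
(5,2)S 3/3
(5,3)S 2/2
(5,5)S 3/3
(5,6)S 2/3
(6,1)S 1/1
(6,5)S 2/2
(6,6)S 2/2
The smallest same-type fraction is 1/3 at (3,5), which reduces to 1/3. Any threshold above that leaves this agent unsatisfied.

1/3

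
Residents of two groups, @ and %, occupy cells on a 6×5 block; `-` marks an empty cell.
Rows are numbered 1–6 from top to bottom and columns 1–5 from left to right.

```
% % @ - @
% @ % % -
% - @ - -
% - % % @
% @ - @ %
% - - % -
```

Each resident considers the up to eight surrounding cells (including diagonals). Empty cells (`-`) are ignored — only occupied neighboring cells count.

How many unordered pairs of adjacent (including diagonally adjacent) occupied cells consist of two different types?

Scan each occupied cell's neighbors to the right and below (and the two forward diagonals) so each pair is counted once.
Row 1: %(1,1)–%(1,2)= %(1,1)–%(2,1)= %(1,1)–@(2,2)≠ %(1,2)–@(1,3)≠ %(1,2)–@(2,2)≠ %(1,2)–%(2,3)= %(1,2)–%(2,1)= @(1,3)–%(2,3)≠ @(1,3)–%(2,4)≠ @(1,3)–@(2,2)= @(1,5)–%(2,4)≠  → 6/11 unlike.
Row 2: %(2,1)–@(2,2)≠ %(2,1)–%(3,1)= @(2,2)–%(2,3)≠ @(2,2)–@(3,3)= @(2,2)–%(3,1)≠ %(2,3)–%(2,4)= %(2,3)–@(3,3)≠ %(2,4)–@(3,3)≠  → 5/8 unlike.
Row 3: %(3,1)–%(4,1)= @(3,3)–%(4,3)≠ @(3,3)–%(4,4)≠  → 2/3 unlike.
Row 4: %(4,1)–%(5,1)= %(4,1)–@(5,2)≠ %(4,3)–%(4,4)= %(4,3)–@(5,4)≠ %(4,3)–@(5,2)≠ %(4,4)–@(4,5)≠ %(4,4)–@(5,4)≠ %(4,4)–%(5,5)= @(4,5)–%(5,5)≠ @(4,5)–@(5,4)=  → 6/10 unlike.
Row 5: %(5,1)–@(5,2)≠ %(5,1)–%(6,1)= @(5,2)–%(6,1)≠ @(5,4)–%(5,5)≠ @(5,4)–%(6,4)≠ %(5,5)–%(6,4)=  → 4/6 unlike.
Total adjacent occupied pairs: 38; unlike-type pairs: 23.

23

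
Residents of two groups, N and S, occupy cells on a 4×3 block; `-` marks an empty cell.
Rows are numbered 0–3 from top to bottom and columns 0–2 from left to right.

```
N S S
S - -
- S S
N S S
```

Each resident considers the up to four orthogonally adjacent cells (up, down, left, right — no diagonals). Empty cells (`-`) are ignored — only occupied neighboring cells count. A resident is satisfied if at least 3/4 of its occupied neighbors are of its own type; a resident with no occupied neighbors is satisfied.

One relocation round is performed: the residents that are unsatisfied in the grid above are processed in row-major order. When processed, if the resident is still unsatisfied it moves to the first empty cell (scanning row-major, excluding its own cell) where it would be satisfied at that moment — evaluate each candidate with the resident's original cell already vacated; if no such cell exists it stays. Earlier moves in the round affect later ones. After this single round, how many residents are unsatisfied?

Initially unsatisfied (in order): (0,0), (0,1), (1,0), (3,0), (3,1).
  (0,0): no empty cell satisfies it; stays.
  (0,1) → (1,1).
  (1,0) → (1,2).
  (3,0): no empty cell satisfies it; stays.
  (3,1): no empty cell satisfies it; stays.
Resulting grid:
N - S
- S S
- S S
N S S
Unsatisfied now: (3,0), (3,1).

2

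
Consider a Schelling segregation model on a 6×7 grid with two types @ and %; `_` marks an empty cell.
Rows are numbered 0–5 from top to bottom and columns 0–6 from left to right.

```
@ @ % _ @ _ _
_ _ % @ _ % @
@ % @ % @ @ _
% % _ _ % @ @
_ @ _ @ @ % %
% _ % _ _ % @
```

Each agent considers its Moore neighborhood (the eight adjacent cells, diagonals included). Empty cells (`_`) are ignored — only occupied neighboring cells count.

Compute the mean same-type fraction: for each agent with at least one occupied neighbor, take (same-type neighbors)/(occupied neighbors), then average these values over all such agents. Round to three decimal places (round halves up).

(0,0)@ 1/1
(0,1)@ 1/3
(0,2)% 1/3
(0,4)@ 1/2
(1,2)% 3/6
(1,3)@ 3/6
(1,5)% 0/4
(1,6)@ 1/2
(2,0)@ 0/3
(2,1)% 3/5
(2,2)@ 1/5
(2,3)% 2/5
(2,4)@ 3/6
(2,5)@ 4/6
(3,0)% 2/4
(3,1)% 2/5
(3,4)% 2/7
(3,5)@ 4/7
(3,6)@ 2/4
(4,1)@ 0/4
(4,3)@ 1/3
(4,4)@ 2/5
(4,5)% 3/7
(4,6)% 2/5
(5,0)% 0/1
(5,2)% 0/2
(5,5)% 2/4
(5,6)@ 0/3
Sum over 28 agents: 1/1 + 1/3 + 1/3 + 1/2 + 3/6 + 3/6 + 0/4 + 1/2 + 0/3 + 3/5 + 1/5 + 2/5 + 3/6 + 4/6 + 2/4 + 2/5 + 2/7 + 4/7 + 2/4 + 0/4 + 1/3 + 2/5 + 3/7 + 2/5 + 0/1 + 0/2 + 2/4 + 0/3 = 1087/105; mean = 1087/105 ÷ 28 = 1087/2940 = 0.369727… → 0.370.

0.370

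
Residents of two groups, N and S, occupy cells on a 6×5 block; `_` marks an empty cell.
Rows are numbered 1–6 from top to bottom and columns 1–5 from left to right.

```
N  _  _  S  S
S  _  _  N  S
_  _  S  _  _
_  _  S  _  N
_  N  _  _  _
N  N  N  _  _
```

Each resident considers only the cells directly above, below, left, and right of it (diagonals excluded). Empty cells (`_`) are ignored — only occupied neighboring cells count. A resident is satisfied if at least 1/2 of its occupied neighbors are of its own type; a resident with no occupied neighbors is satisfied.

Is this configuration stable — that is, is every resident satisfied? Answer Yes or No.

Row 1: (1,1)N 0/1 unhappy · (1,4)S 1/2 ok · (1,5)S 2/2 ok
Row 2: (2,1)S 0/1 unhappy · (2,4)N 0/2 unhappy · (2,5)S 1/2 ok
Row 3: (3,3)S 1/1 ok
Row 4: (4,3)S 1/1 ok · (4,5)N 0/0 ok
Row 5: (5,2)N 1/1 ok
Row 6: (6,1)N 1/1 ok · (6,2)N 3/3 ok · (6,3)N 1/1 ok
For instance (1,1) has only 0/1 same-type neighbors, below 1/2.

No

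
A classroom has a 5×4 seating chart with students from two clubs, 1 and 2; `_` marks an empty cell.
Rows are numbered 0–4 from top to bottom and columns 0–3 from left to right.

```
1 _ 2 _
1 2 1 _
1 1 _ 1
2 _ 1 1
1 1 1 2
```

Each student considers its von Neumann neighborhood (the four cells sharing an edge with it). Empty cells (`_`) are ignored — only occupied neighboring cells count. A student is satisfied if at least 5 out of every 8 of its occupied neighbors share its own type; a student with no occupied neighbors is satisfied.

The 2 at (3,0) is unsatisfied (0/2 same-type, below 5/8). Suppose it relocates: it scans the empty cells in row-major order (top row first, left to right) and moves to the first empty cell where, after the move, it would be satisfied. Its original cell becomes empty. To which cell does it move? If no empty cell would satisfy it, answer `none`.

Vacating (3,0). Empty cells in order:
  (0,1): 2/3 same-type → satisfied — stop here.

(0,1)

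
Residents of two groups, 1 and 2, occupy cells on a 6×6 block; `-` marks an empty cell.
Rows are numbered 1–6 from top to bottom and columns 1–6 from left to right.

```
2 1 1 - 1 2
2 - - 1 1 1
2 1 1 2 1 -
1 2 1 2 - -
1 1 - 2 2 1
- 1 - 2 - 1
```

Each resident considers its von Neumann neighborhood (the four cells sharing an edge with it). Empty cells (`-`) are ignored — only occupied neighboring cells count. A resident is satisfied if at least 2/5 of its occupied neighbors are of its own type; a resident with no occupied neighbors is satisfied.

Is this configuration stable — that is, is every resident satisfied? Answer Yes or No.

No

Row 1: (1,1)2 1/2 ✓ · (1,2)1 1/2 ✓ · (1,3)1 1/1 ✓ · (1,5)1 1/2 ✓ · (1,6)2 0/2 ✗
Row 2: (2,1)2 2/2 ✓ · (2,4)1 1/2 ✓ · (2,5)1 4/4 ✓ · (2,6)1 1/2 ✓
Row 3: (3,1)2 1/3 ✗ · (3,2)1 1/3 ✗ · (3,3)1 2/3 ✓ · (3,4)2 1/4 ✗ · (3,5)1 1/2 ✓
Row 4: (4,1)1 1/3 ✗ · (4,2)2 0/4 ✗ · (4,3)1 1/3 ✗ · (4,4)2 2/3 ✓
Row 5: (5,1)1 2/2 ✓ · (5,2)1 2/3 ✓ · (5,4)2 3/3 ✓ · (5,5)2 1/2 ✓ · (5,6)1 1/2 ✓
Row 6: (6,2)1 1/1 ✓ · (6,4)2 1/1 ✓ · (6,6)1 1/1 ✓
For instance (1,6) has only 0/2 same-type neighbors, below 2/5.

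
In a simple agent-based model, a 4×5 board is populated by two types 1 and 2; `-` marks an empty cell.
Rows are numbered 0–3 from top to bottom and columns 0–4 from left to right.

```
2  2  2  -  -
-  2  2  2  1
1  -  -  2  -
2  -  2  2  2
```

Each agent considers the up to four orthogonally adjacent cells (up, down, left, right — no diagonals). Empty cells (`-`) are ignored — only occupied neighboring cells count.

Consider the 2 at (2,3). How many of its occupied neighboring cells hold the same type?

Occupied neighbors of (2,3): (1,3)=2, (3,3)=2.
Same type (2): 2 of 2.

2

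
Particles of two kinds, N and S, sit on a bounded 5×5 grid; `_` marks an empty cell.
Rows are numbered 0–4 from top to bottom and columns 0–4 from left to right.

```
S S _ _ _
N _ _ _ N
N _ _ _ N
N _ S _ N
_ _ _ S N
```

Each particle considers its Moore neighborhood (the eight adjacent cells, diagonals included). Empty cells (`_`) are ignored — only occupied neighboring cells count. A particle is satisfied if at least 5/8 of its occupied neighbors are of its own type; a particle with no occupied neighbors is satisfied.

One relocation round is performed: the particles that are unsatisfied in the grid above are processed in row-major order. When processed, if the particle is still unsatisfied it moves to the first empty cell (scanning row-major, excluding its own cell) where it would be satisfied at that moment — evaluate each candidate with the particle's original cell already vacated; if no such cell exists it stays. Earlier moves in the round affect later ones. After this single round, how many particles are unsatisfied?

1

Initially unsatisfied (in order): (0,0), (0,1), (1,0), (4,3), (4,4).
  (0,0) → (0,2).
  (0,1) → (1,2).
  (1,0): now satisfied by earlier moves; stays.
  (4,3) → (0,1).
  (4,4): now satisfied by earlier moves; stays.
Resulting grid:
_ S S _ _
N _ S _ N
N _ _ _ N
N _ S _ N
_ _ _ _ N
Unsatisfied now: (1,0).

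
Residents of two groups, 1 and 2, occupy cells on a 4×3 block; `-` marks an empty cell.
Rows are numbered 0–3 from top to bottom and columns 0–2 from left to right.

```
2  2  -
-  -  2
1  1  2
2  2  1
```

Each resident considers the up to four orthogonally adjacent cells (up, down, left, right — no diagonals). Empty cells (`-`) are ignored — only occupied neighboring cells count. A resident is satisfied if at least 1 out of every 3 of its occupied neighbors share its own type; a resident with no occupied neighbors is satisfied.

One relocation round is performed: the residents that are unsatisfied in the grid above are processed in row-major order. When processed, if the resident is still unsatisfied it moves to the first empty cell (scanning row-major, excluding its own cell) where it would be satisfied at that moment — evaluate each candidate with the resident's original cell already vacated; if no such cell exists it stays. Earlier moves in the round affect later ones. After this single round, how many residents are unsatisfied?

0

Initially unsatisfied (in order): (3,2).
  (3,2) → (1,0).
Resulting grid:
2 2 -
1 - 2
1 1 2
2 2 -
All satisfied now.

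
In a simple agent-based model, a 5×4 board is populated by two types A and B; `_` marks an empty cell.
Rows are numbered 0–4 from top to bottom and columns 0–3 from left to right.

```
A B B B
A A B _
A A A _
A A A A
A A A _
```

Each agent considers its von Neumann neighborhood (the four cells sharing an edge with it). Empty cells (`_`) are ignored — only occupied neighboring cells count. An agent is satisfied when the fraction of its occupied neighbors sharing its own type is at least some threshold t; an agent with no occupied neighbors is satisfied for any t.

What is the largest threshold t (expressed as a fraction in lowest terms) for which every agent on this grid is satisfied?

1/3

Row 0: (0,0)A 1/2 · (0,1)B 1/3 · (0,2)B 3/3 · (0,3)B 1/1
Row 1: (1,0)A 3/3 · (1,1)A 2/4 · (1,2)B 1/3
Row 2: (2,0)A 3/3 · (2,1)A 4/4 · (2,2)A 2/3
Row 3: (3,0)A 3/3 · (3,1)A 4/4 · (3,2)A 4/4 · (3,3)A 1/1
Row 4: (4,0)A 2/2 · (4,1)A 3/3 · (4,2)A 2/2
The smallest same-type fraction is 1/3 at (0,1), which reduces to 1/3. Any threshold above that leaves this agent unsatisfied.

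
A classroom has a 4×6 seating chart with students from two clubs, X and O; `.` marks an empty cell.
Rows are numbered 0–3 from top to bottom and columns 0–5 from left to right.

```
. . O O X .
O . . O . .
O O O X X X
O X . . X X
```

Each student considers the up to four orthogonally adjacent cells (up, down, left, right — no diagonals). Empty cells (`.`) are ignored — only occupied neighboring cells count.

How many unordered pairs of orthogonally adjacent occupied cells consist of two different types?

5

Scan each occupied cell's neighbors to the right and below so each pair is counted once.
Row 0: O(0,2)–O(0,3)= O(0,3)–X(0,4)≠ O(0,3)–O(1,3)=  → 1/3 unlike.
Row 1: O(1,0)–O(2,0)= O(1,3)–X(2,3)≠  → 1/2 unlike.
Row 2: O(2,0)–O(2,1)= O(2,0)–O(3,0)= O(2,1)–O(2,2)= O(2,1)–X(3,1)≠ O(2,2)–X(2,3)≠ X(2,3)–X(2,4)= X(2,4)–X(2,5)= X(2,4)–X(3,4)= X(2,5)–X(3,5)=  → 2/9 unlike.
Row 3: O(3,0)–X(3,1)≠ X(3,4)–X(3,5)=  → 1/2 unlike.
Total adjacent occupied pairs: 16; unlike-type pairs: 5.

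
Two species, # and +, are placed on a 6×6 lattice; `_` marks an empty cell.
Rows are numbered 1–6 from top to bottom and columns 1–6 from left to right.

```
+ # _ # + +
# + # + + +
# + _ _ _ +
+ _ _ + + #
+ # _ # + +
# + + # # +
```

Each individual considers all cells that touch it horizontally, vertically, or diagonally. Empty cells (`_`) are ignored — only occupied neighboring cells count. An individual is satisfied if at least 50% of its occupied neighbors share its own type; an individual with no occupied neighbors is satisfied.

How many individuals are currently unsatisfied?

(1,1)+ 1/3 not
(1,2)# 2/4 satisfied
(1,4)# 1/4 not
(1,5)+ 4/5 satisfied
(1,6)+ 3/3 satisfied
(2,1)# 2/5 not
(2,2)+ 2/6 not
(2,3)# 2/5 not
(2,4)+ 2/4 satisfied
(2,5)+ 5/6 satisfied
(2,6)+ 4/4 satisfied
(3,1)# 1/4 not
(3,2)+ 2/5 not
(3,6)+ 3/4 satisfied
(4,1)+ 2/4 satisfied
(4,4)+ 2/3 satisfied
(4,5)+ 4/6 satisfied
(4,6)# 0/4 not
(5,1)+ 2/4 satisfied
(5,2)# 1/5 not
(5,4)# 2/6 not
(5,5)+ 4/8 satisfied
(5,6)+ 3/5 satisfied
(6,1)# 1/3 not
(6,2)+ 2/4 satisfied
(6,3)+ 1/4 not
(6,4)# 2/4 satisfied
(6,5)# 2/5 not
(6,6)+ 2/3 satisfied
Unsatisfied: (1,1), (1,4), (2,1), (2,2), (2,3), (3,1), (3,2), (4,6), (5,2), (5,4), (6,1), (6,3), (6,5) — 13 in total.

13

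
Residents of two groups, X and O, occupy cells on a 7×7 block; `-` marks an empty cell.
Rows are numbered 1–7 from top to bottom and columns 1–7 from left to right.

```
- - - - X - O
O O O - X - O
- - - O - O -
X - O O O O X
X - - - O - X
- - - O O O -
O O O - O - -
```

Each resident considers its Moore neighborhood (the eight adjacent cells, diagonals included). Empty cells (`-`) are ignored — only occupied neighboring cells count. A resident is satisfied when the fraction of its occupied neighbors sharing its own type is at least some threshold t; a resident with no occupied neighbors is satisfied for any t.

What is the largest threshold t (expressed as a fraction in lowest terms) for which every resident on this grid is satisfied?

(1,5)X 1/1
(1,7)O 1/1
(2,1)O 1/1
(2,2)O 2/2
(2,3)O 2/2
(2,5)X 1/3
(2,7)O 2/2
(3,4)O 4/5
(3,6)O 3/5
(4,1)X 1/1
(4,3)O 2/2
(4,4)O 4/4
(4,5)O 5/5
(4,6)O 3/5
(4,7)X 1/3
(5,1)X 1/1
(5,5)O 6/6
(5,7)X 1/3
(6,4)O 4/4
(6,5)O 4/4
(6,6)O 3/4
(7,1)O 1/1
(7,2)O 2/2
(7,3)O 2/2
(7,5)O 3/3
The smallest same-type fraction is 1/3 at (2,5), which reduces to 1/3. Any threshold above that leaves this resident unsatisfied.

1/3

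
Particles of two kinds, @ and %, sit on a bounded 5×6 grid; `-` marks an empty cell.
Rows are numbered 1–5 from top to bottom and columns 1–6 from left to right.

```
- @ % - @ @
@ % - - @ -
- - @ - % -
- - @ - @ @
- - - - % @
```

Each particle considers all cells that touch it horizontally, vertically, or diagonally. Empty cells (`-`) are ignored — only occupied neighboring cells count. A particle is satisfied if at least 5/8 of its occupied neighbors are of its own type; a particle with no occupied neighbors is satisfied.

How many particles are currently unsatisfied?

9

Row 1: (1,2)@ 1/3 ✗ · (1,3)% 1/2 ✗ · (1,5)@ 2/2 ✓ · (1,6)@ 2/2 ✓
Row 2: (2,1)@ 1/2 ✗ · (2,2)% 1/4 ✗ · (2,5)@ 2/3 ✓
Row 3: (3,3)@ 1/2 ✗ · (3,5)% 0/3 ✗
Row 4: (4,3)@ 1/1 ✓ · (4,5)@ 2/4 ✗ · (4,6)@ 2/4 ✗
Row 5: (5,5)% 0/3 ✗ · (5,6)@ 2/3 ✓
Unsatisfied: (1,2), (1,3), (2,1), (2,2), (3,3), (3,5), (4,5), (4,6), (5,5) — 9 in total.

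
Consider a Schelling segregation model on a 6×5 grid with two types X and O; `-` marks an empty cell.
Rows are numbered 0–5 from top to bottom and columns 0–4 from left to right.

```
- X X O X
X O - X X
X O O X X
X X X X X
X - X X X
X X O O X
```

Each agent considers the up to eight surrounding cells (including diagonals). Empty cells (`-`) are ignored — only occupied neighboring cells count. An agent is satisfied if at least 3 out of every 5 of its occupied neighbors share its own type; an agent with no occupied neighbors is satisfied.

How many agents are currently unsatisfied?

(0,1)X 2/3 ok
(0,2)X 2/4 unhappy
(0,3)O 0/4 unhappy
(0,4)X 2/3 ok
(1,0)X 2/4 unhappy
(1,1)O 2/6 unhappy
(1,3)X 5/7 ok
(1,4)X 4/5 ok
(2,0)X 3/5 ok
(2,1)O 2/7 unhappy
(2,2)O 2/7 unhappy
(2,3)X 6/7 ok
(2,4)X 5/5 ok
(3,0)X 3/4 ok
(3,1)X 5/7 ok
(3,2)X 5/7 ok
(3,3)X 7/8 ok
(3,4)X 5/5 ok
(4,0)X 4/4 ok
(4,2)X 5/7 ok
(4,3)X 6/8 ok
(4,4)X 4/5 ok
(5,0)X 2/2 ok
(5,1)X 3/4 ok
(5,2)O 1/4 unhappy
(5,3)O 1/5 unhappy
(5,4)X 2/3 ok
Unsatisfied: (0,2), (0,3), (1,0), (1,1), (2,1), (2,2), (5,2), (5,3) — 8 in total.

8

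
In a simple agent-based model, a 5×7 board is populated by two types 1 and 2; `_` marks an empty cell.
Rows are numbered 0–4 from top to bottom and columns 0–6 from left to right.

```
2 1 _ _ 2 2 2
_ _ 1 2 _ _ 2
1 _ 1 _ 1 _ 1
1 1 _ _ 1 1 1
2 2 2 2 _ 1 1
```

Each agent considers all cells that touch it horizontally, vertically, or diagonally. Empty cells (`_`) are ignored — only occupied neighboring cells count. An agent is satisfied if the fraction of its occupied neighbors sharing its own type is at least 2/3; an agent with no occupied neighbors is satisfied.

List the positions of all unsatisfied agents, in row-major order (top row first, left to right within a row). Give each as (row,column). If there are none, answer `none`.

(0,0), (0,1), (1,3), (3,0), (3,1), (4,0), (4,1), (4,3)

Row 0: (0,0)2 0/1 ✗ · (0,1)1 1/2 ✗ · (0,4)2 2/2 ✓ · (0,5)2 3/3 ✓ · (0,6)2 2/2 ✓
Row 1: (1,2)1 2/3 ✓ · (1,3)2 1/4 ✗ · (1,6)2 2/3 ✓
Row 2: (2,0)1 2/2 ✓ · (2,2)1 2/3 ✓ · (2,4)1 2/3 ✓ · (2,6)1 2/3 ✓
Row 3: (3,0)1 2/4 ✗ · (3,1)1 3/6 ✗ · (3,4)1 3/4 ✓ · (3,5)1 6/6 ✓ · (3,6)1 4/4 ✓
Row 4: (4,0)2 1/3 ✗ · (4,1)2 2/4 ✗ · (4,2)2 2/3 ✓ · (4,3)2 1/2 ✗ · (4,5)1 4/4 ✓ · (4,6)1 3/3 ✓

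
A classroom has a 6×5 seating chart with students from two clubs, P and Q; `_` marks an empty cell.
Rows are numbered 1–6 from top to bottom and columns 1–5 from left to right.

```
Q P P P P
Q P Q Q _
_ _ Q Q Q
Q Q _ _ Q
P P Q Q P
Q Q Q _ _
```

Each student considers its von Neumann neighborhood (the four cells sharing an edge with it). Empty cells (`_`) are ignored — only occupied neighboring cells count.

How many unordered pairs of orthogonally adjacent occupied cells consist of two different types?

12

Scan each occupied cell's neighbors to the right and below so each pair is counted once.
From row 1: 3 unlike of 8 pairs (running 3/8).
From row 2: 2 unlike of 5 pairs (running 5/13).
From row 3: 0 unlike of 3 pairs (running 5/16).
From row 4: 3 unlike of 4 pairs (running 8/20).
From row 5: 4 unlike of 7 pairs (running 12/27).
From row 6: 0 unlike of 2 pairs (running 12/29).
Total adjacent occupied pairs: 29; unlike-type pairs: 12.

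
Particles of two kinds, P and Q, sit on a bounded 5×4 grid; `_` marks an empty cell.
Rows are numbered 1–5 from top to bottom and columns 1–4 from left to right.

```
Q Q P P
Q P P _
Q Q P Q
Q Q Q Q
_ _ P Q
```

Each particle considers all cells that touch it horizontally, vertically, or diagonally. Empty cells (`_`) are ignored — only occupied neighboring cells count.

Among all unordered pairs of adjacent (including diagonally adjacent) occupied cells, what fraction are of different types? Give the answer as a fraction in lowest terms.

Scan each occupied cell's neighbors to the right and below (and the two forward diagonals) so each pair is counted once.
From row 1: 4 unlike of 11 pairs (running 4/11).
From row 2: 5 unlike of 10 pairs (running 9/21).
From row 3: 5 unlike of 13 pairs (running 14/34).
From row 4: 3 unlike of 8 pairs (running 17/42).
From row 5: 1 unlike of 1 pairs (running 18/43).
Total adjacent occupied pairs: 43; unlike-type pairs: 18.
18/43 is already in lowest terms.

18/43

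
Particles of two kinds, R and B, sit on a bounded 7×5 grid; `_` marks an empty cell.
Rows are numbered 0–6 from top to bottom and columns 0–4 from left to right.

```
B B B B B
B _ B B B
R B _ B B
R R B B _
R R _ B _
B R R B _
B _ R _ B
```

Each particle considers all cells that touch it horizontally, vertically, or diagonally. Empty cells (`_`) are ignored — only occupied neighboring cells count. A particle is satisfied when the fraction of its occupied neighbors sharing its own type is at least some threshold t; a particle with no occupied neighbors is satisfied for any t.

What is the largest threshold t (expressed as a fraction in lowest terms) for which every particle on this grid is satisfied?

1/4

Row 0: (0,0)B 2/2 · (0,1)B 4/4 · (0,2)B 4/4 · (0,3)B 5/5 · (0,4)B 3/3
Row 1: (1,0)B 3/4 · (1,2)B 6/6 · (1,3)B 7/7 · (1,4)B 5/5
Row 2: (2,0)R 2/4 · (2,1)B 3/6 · (2,3)B 6/6 · (2,4)B 4/4
Row 3: (3,0)R 4/5 · (3,1)R 4/6 · (3,2)B 4/6 · (3,3)B 4/4
Row 4: (4,0)R 4/5 · (4,1)R 5/7 · (4,3)B 3/4
Row 5: (5,0)B 1/4 · (5,1)R 4/6 · (5,2)R 3/5 · (5,3)B 2/4
Row 6: (6,0)B 1/2 · (6,2)R 2/3 · (6,4)B 1/1
The smallest same-type fraction is 1/4 at (5,0), which reduces to 1/4. Any threshold above that leaves this particle unsatisfied.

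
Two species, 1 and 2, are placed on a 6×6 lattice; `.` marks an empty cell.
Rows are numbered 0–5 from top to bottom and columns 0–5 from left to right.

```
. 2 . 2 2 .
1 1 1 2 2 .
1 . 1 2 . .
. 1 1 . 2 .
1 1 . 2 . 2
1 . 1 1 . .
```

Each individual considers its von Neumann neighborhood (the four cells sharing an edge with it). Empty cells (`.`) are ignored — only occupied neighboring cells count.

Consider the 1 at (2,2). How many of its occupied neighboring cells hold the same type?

Occupied neighbors of (2,2): (1,2)=1, (3,2)=1, (2,3)=2.
Same type (1): 2 of 3.

2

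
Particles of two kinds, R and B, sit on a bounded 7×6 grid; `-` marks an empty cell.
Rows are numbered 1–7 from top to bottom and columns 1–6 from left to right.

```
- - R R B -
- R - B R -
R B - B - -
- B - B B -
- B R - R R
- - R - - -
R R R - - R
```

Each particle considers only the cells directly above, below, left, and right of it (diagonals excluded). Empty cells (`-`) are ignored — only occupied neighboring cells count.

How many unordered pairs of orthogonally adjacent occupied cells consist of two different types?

8

Scan each occupied cell's neighbors to the right and below so each pair is counted once.
Row 1: R(1,3)–R(1,4)= R(1,4)–B(1,5)≠ R(1,4)–B(2,4)≠ B(1,5)–R(2,5)≠  → 3/4 unlike.
Row 2: R(2,2)–B(3,2)≠ B(2,4)–R(2,5)≠ B(2,4)–B(3,4)=  → 2/3 unlike.
Row 3: R(3,1)–B(3,2)≠ B(3,2)–B(4,2)= B(3,4)–B(4,4)=  → 1/3 unlike.
Row 4: B(4,2)–B(5,2)= B(4,4)–B(4,5)= B(4,5)–R(5,5)≠  → 1/3 unlike.
Row 5: B(5,2)–R(5,3)≠ R(5,3)–R(6,3)= R(5,5)–R(5,6)=  → 1/3 unlike.
Row 6: R(6,3)–R(7,3)=  → 0/1 unlike.
Row 7: R(7,1)–R(7,2)= R(7,2)–R(7,3)=  → 0/2 unlike.
Total adjacent occupied pairs: 19; unlike-type pairs: 8.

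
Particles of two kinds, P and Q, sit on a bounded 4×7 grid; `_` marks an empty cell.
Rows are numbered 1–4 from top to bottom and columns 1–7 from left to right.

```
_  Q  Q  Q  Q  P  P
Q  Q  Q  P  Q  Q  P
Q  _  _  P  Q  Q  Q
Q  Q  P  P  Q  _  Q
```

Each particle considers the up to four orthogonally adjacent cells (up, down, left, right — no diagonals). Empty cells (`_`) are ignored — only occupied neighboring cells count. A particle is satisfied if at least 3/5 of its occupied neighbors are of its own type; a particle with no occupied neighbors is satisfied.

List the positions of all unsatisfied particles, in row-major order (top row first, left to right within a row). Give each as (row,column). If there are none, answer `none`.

(1,6), (2,4), (2,6), (2,7), (4,2), (4,3), (4,5)

Row 1: (1,2)Q 2/2 ✓ · (1,3)Q 3/3 ✓ · (1,4)Q 2/3 ✓ · (1,5)Q 2/3 ✓ · (1,6)P 1/3 ✗ · (1,7)P 2/2 ✓
Row 2: (2,1)Q 2/2 ✓ · (2,2)Q 3/3 ✓ · (2,3)Q 2/3 ✓ · (2,4)P 1/4 ✗ · (2,5)Q 3/4 ✓ · (2,6)Q 2/4 ✗ · (2,7)P 1/3 ✗
Row 3: (3,1)Q 2/2 ✓ · (3,4)P 2/3 ✓ · (3,5)Q 3/4 ✓ · (3,6)Q 3/3 ✓ · (3,7)Q 2/3 ✓
Row 4: (4,1)Q 2/2 ✓ · (4,2)Q 1/2 ✗ · (4,3)P 1/2 ✗ · (4,4)P 2/3 ✓ · (4,5)Q 1/2 ✗ · (4,7)Q 1/1 ✓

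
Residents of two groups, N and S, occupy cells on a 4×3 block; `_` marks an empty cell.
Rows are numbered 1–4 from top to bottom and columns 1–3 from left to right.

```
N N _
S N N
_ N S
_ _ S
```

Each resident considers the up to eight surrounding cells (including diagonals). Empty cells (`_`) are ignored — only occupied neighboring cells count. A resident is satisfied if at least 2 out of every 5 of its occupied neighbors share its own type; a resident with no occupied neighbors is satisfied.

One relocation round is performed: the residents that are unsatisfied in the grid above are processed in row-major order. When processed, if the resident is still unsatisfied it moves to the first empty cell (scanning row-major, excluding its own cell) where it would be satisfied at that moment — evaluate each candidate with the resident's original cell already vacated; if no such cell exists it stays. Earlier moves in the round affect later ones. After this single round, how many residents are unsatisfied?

0

Initially unsatisfied (in order): (2,1), (3,3).
  (2,1) → (4,2).
  (3,3): now satisfied by earlier moves; stays.
Resulting grid:
N N _
_ N N
_ N S
_ S S
All satisfied now.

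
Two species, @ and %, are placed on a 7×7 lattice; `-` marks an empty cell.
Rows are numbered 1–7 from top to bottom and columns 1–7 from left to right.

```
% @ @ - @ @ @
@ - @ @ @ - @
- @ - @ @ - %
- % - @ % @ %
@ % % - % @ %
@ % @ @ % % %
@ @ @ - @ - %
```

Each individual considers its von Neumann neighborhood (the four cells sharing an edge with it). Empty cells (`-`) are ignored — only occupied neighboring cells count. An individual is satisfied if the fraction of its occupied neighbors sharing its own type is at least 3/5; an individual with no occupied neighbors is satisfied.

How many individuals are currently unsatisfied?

(1,1)% 0/2 unhappy
(1,2)@ 1/2 unhappy
(1,3)@ 2/2 ok
(1,5)@ 2/2 ok
(1,6)@ 2/2 ok
(1,7)@ 2/2 ok
(2,1)@ 0/1 unhappy
(2,3)@ 2/2 ok
(2,4)@ 3/3 ok
(2,5)@ 3/3 ok
(2,7)@ 1/2 unhappy
(3,2)@ 0/1 unhappy
(3,4)@ 3/3 ok
(3,5)@ 2/3 ok
(3,7)% 1/2 unhappy
(4,2)% 1/2 unhappy
(4,4)@ 1/2 unhappy
(4,5)% 1/4 unhappy
(4,6)@ 1/3 unhappy
(4,7)% 2/3 ok
(5,1)@ 1/2 unhappy
(5,2)% 3/4 ok
(5,3)% 1/2 unhappy
(5,5)% 2/3 ok
(5,6)@ 1/4 unhappy
(5,7)% 2/3 ok
(6,1)@ 2/3 ok
(6,2)% 1/4 unhappy
(6,3)@ 2/4 unhappy
(6,4)@ 1/2 unhappy
(6,5)% 2/4 unhappy
(6,6)% 2/3 ok
(6,7)% 3/3 ok
(7,1)@ 2/2 ok
(7,2)@ 2/3 ok
(7,3)@ 2/2 ok
(7,5)@ 0/1 unhappy
(7,7)% 1/1 ok
Unsatisfied: (1,1), (1,2), (2,1), (2,7), (3,2), (3,7), (4,2), (4,4), (4,5), (4,6), (5,1), (5,3), (5,6), (6,2), (6,3), (6,4), (6,5), (7,5) — 18 in total.

18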